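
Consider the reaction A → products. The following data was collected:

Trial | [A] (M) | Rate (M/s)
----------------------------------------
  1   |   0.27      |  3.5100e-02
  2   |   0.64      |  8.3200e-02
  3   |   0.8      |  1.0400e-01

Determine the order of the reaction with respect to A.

first order (1)

Step 1: Compare trials to find order n where rate₂/rate₁ = ([A]₂/[A]₁)^n
Step 2: rate₂/rate₁ = 8.3200e-02/3.5100e-02 = 2.37
Step 3: [A]₂/[A]₁ = 0.64/0.27 = 2.37
Step 4: n = ln(2.37)/ln(2.37) = 1.00 ≈ 1
Step 5: The reaction is first order in A.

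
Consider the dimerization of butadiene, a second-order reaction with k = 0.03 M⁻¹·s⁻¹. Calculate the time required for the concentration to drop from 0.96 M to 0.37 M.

55.37 s

Step 1: For second-order: t = (1/[C₄H₆] - 1/[C₄H₆]₀)/k
Step 2: t = (1/0.37 - 1/0.96)/0.03
Step 3: t = (2.703 - 1.042)/0.03
Step 4: t = 1.661/0.03 = 55.37 s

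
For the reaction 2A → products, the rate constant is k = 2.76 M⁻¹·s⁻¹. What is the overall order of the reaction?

second order (2)

Step 1: The units of k for an nth-order reaction are (concentration)^(1-n)·(time)⁻¹.
Step 2: Here k has units M⁻¹·s⁻¹, so the concentration exponent is -1.
Step 3: 1 - n = -1 ⇒ n = 2. The reaction is second order.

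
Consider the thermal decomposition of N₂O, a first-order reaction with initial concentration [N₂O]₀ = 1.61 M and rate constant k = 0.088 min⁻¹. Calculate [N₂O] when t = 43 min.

0.0366 M

Step 1: For a first-order reaction: [N₂O] = [N₂O]₀ × e^(-kt)
Step 2: [N₂O] = 1.61 × e^(-0.088 × 43)
Step 3: [N₂O] = 1.61 × e^(-3.784)
Step 4: [N₂O] = 1.61 × 0.0227316 = 0.0366 M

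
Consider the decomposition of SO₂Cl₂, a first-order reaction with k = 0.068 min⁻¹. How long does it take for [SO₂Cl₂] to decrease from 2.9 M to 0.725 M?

20.39 min

Step 1: For first-order: t = ln([SO₂Cl₂]₀/[SO₂Cl₂])/k
Step 2: t = ln(2.9/0.725)/0.068
Step 3: t = ln(4)/0.068
Step 4: t = 1.386/0.068 = 20.39 min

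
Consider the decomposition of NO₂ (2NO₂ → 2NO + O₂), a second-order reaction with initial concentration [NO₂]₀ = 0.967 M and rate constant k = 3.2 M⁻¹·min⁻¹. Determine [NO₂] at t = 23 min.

0.0134 M

Step 1: For a second-order reaction: 1/[NO₂] = 1/[NO₂]₀ + kt
Step 2: 1/[NO₂] = 1/0.967 + 3.2 × 23
Step 3: 1/[NO₂] = 1.034 + 73.6 = 74.63
Step 4: [NO₂] = 1/74.63 = 0.0134 M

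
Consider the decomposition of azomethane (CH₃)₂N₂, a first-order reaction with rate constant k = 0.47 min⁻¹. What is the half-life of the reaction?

1.475 min

Step 1: For a first-order reaction, t₁/₂ = ln(2)/k
Step 2: t₁/₂ = ln(2)/0.47
Step 3: t₁/₂ = 0.6931/0.47 = 1.475 min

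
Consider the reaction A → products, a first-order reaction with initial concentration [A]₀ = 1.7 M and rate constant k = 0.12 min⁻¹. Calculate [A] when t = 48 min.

0.005357 M

Step 1: For a first-order reaction: [A] = [A]₀ × e^(-kt)
Step 2: [A] = 1.7 × e^(-0.12 × 48)
Step 3: [A] = 1.7 × e^(-5.76)
Step 4: [A] = 1.7 × 0.00315111 = 0.005357 M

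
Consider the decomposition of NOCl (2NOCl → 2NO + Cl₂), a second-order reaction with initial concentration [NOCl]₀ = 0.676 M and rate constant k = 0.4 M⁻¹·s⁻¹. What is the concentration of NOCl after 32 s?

0.07003 M

Step 1: For a second-order reaction: 1/[NOCl] = 1/[NOCl]₀ + kt
Step 2: 1/[NOCl] = 1/0.676 + 0.4 × 32
Step 3: 1/[NOCl] = 1.479 + 12.8 = 14.28
Step 4: [NOCl] = 1/14.28 = 0.07003 M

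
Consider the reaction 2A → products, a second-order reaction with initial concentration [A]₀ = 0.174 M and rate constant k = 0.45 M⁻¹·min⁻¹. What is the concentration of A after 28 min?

0.0545 M

Step 1: For a second-order reaction: 1/[A] = 1/[A]₀ + kt
Step 2: 1/[A] = 1/0.174 + 0.45 × 28
Step 3: 1/[A] = 5.747 + 12.6 = 18.35
Step 4: [A] = 1/18.35 = 0.0545 M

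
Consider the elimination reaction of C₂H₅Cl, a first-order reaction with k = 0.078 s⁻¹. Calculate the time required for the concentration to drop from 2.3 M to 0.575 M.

17.77 s

Step 1: For first-order: t = ln([C₂H₅Cl]₀/[C₂H₅Cl])/k
Step 2: t = ln(2.3/0.575)/0.078
Step 3: t = ln(4)/0.078
Step 4: t = 1.386/0.078 = 17.77 s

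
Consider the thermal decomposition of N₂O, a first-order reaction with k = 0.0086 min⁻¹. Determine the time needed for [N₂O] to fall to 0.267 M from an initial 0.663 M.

105.8 min

Step 1: For first-order: t = ln([N₂O]₀/[N₂O])/k
Step 2: t = ln(0.663/0.267)/0.0086
Step 3: t = ln(2.483)/0.0086
Step 4: t = 0.9095/0.0086 = 105.8 min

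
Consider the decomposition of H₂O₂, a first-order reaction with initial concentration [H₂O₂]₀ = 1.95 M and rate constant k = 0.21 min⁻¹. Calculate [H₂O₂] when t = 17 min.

0.0549 M

Step 1: For a first-order reaction: [H₂O₂] = [H₂O₂]₀ × e^(-kt)
Step 2: [H₂O₂] = 1.95 × e^(-0.21 × 17)
Step 3: [H₂O₂] = 1.95 × e^(-3.57)
Step 4: [H₂O₂] = 1.95 × 0.0281559 = 0.0549 M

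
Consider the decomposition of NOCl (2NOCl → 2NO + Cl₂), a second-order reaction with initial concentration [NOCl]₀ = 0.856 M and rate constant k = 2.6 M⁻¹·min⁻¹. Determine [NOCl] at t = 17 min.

0.02204 M

Step 1: For a second-order reaction: 1/[NOCl] = 1/[NOCl]₀ + kt
Step 2: 1/[NOCl] = 1/0.856 + 2.6 × 17
Step 3: 1/[NOCl] = 1.168 + 44.2 = 45.37
Step 4: [NOCl] = 1/45.37 = 0.02204 M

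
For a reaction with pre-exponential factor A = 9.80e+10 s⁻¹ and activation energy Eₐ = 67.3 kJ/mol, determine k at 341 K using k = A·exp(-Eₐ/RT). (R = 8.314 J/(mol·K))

4.81e+00 s⁻¹

Step 1: Use the Arrhenius equation: k = A × exp(-Eₐ/RT)
Step 2: Convert Eₐ to J/mol: 67.3 kJ/mol = 67300 J/mol
Step 3: Calculate the exponent: -Eₐ/(RT) = -67300/(8.314 × 341) = -23.73836
Step 4: k = 9.80e+10 × exp(-23.73836)
Step 5: k = 9.80e+10 × 4.90412e-11 = 4.8060e+00 s⁻¹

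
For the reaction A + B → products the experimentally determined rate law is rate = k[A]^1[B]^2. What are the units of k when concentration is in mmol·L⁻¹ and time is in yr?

(mmol·L⁻¹)⁻²·yr⁻¹

Step 1: Overall order = 1 + 2 = 3.
Step 2: rate has units mmol·L⁻¹·yr⁻¹; [A]^1[B]^2 has units (mmol·L⁻¹)^3.
Step 3: k = rate/([A]^1[B]^2), so units of k = (mmol·L⁻¹)^(1-3)·yr⁻¹ = (mmol·L⁻¹)⁻²·yr⁻¹.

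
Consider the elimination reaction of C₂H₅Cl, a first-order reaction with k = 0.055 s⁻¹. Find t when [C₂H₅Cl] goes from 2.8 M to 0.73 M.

24.44 s

Step 1: For first-order: t = ln([C₂H₅Cl]₀/[C₂H₅Cl])/k
Step 2: t = ln(2.8/0.73)/0.055
Step 3: t = ln(3.836)/0.055
Step 4: t = 1.344/0.055 = 24.44 s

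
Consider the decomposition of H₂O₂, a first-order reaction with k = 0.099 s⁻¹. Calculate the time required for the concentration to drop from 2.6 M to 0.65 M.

14 s

Step 1: For first-order: t = ln([H₂O₂]₀/[H₂O₂])/k
Step 2: t = ln(2.6/0.65)/0.099
Step 3: t = ln(4)/0.099
Step 4: t = 1.386/0.099 = 14 s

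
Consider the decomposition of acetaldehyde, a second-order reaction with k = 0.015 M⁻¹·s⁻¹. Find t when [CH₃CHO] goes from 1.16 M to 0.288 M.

174 s

Step 1: For second-order: t = (1/[CH₃CHO] - 1/[CH₃CHO]₀)/k
Step 2: t = (1/0.288 - 1/1.16)/0.015
Step 3: t = (3.472 - 0.8621)/0.015
Step 4: t = 2.61/0.015 = 174 s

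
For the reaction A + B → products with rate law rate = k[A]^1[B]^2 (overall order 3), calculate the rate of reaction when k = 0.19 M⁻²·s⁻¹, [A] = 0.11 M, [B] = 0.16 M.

0.000535 M/s

Step 1: The rate law is rate = k[A]^1[B]^2, overall order = 1+2 = 3
Step 2: Substitute values: rate = 0.19 × (0.11)^1 × (0.16)^2
Step 3: rate = 0.19 × 0.11 × 0.0256 = 0.00053504 M/s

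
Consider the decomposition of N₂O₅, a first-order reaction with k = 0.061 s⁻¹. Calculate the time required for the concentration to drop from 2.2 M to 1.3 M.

8.624 s

Step 1: For first-order: t = ln([N₂O₅]₀/[N₂O₅])/k
Step 2: t = ln(2.2/1.3)/0.061
Step 3: t = ln(1.692)/0.061
Step 4: t = 0.5261/0.061 = 8.624 s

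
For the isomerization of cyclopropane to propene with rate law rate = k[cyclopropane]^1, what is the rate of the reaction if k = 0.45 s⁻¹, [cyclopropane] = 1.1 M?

0.495 M/s

Step 1: Identify the rate law: rate = k[cyclopropane]^1
Step 2: Substitute values: rate = 0.45 × (1.1)^1
Step 3: Calculate: rate = 0.45 × 1.1 = 0.495 M/s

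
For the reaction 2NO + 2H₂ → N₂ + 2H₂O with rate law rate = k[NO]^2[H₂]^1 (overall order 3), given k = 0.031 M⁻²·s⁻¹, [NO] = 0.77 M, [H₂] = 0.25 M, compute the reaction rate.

0.004595 M/s

Step 1: The rate law is rate = k[NO]^2[H₂]^1, overall order = 2+1 = 3
Step 2: Substitute values: rate = 0.031 × (0.77)^2 × (0.25)^1
Step 3: rate = 0.031 × 0.5929 × 0.25 = 0.00459497 M/s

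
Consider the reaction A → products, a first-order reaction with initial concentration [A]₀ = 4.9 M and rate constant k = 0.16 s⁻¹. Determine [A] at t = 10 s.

0.9893 M

Step 1: For a first-order reaction: [A] = [A]₀ × e^(-kt)
Step 2: [A] = 4.9 × e^(-0.16 × 10)
Step 3: [A] = 4.9 × e^(-1.6)
Step 4: [A] = 4.9 × 0.201897 = 0.9893 M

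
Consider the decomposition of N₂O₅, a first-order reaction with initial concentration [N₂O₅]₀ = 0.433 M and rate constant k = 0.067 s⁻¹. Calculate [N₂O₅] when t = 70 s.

0.003978 M

Step 1: For a first-order reaction: [N₂O₅] = [N₂O₅]₀ × e^(-kt)
Step 2: [N₂O₅] = 0.433 × e^(-0.067 × 70)
Step 3: [N₂O₅] = 0.433 × e^(-4.69)
Step 4: [N₂O₅] = 0.433 × 0.00918669 = 0.003978 M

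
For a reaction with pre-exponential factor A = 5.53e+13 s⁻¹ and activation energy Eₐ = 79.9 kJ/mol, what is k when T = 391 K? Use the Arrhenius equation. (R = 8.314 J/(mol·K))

1.17e+03 s⁻¹

Step 1: Use the Arrhenius equation: k = A × exp(-Eₐ/RT)
Step 2: Convert Eₐ to J/mol: 79.9 kJ/mol = 79900 J/mol
Step 3: Calculate the exponent: -Eₐ/(RT) = -79900/(8.314 × 391) = -24.57876
Step 4: k = 5.53e+13 × exp(-24.57876)
Step 5: k = 5.53e+13 × 2.11631e-11 = 1.1703e+03 s⁻¹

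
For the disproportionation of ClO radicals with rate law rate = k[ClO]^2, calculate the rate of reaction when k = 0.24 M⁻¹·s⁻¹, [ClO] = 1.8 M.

0.7776 M/s

Step 1: Identify the rate law: rate = k[ClO]^2
Step 2: Substitute values: rate = 0.24 × (1.8)^2
Step 3: Calculate: rate = 0.24 × 3.24 = 0.7776 M/s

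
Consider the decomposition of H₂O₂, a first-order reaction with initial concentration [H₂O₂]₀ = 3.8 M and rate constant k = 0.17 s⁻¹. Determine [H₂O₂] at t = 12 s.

0.4941 M

Step 1: For a first-order reaction: [H₂O₂] = [H₂O₂]₀ × e^(-kt)
Step 2: [H₂O₂] = 3.8 × e^(-0.17 × 12)
Step 3: [H₂O₂] = 3.8 × e^(-2.04)
Step 4: [H₂O₂] = 3.8 × 0.130029 = 0.4941 M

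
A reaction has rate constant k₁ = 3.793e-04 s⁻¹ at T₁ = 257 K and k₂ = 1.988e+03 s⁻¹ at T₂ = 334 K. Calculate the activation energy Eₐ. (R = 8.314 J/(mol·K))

143.4 kJ/mol

Step 1: Use the two-temperature Arrhenius form: ln(k₂/k₁) = -Eₐ/R × (1/T₂ - 1/T₁)
Step 2: ln(k₂/k₁) = ln(1.988e+03/3.793e-04) = ln(5.24123e+06) = 15.4721
Step 3: 1/T₂ - 1/T₁ = 1/334 - 1/257 = -8.970386e-04 K⁻¹
Step 4: Eₐ = -R × ln(k₂/k₁) / (1/T₂ - 1/T₁) = -8.314 × 15.4721 / -8.970386e-04
Step 5: Eₐ = 1.4340e+05 J/mol = 143.4 kJ/mol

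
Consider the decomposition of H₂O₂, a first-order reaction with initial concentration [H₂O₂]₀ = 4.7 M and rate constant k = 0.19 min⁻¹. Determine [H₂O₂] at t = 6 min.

1.503 M

Step 1: For a first-order reaction: [H₂O₂] = [H₂O₂]₀ × e^(-kt)
Step 2: [H₂O₂] = 4.7 × e^(-0.19 × 6)
Step 3: [H₂O₂] = 4.7 × e^(-1.14)
Step 4: [H₂O₂] = 4.7 × 0.319819 = 1.503 M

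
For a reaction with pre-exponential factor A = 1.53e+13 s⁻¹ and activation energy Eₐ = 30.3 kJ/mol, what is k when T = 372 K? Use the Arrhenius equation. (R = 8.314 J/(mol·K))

8.51e+08 s⁻¹

Step 1: Use the Arrhenius equation: k = A × exp(-Eₐ/RT)
Step 2: Convert Eₐ to J/mol: 30.3 kJ/mol = 30300 J/mol
Step 3: Calculate the exponent: -Eₐ/(RT) = -30300/(8.314 × 372) = -9.79692
Step 4: k = 1.53e+13 × exp(-9.79692)
Step 5: k = 1.53e+13 × 5.56227e-05 = 8.5103e+08 s⁻¹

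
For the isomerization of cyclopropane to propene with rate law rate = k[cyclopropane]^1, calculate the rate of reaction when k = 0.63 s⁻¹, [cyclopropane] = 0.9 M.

0.567 M/s

Step 1: Identify the rate law: rate = k[cyclopropane]^1
Step 2: Substitute values: rate = 0.63 × (0.9)^1
Step 3: Calculate: rate = 0.63 × 0.9 = 0.567 M/s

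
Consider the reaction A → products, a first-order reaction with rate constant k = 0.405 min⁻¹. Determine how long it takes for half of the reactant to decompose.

1.711 min

Step 1: For a first-order reaction, t₁/₂ = ln(2)/k
Step 2: t₁/₂ = ln(2)/0.405
Step 3: t₁/₂ = 0.6931/0.405 = 1.711 min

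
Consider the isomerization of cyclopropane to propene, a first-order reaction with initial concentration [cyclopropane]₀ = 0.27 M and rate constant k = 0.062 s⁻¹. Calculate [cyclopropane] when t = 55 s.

0.008921 M

Step 1: For a first-order reaction: [cyclopropane] = [cyclopropane]₀ × e^(-kt)
Step 2: [cyclopropane] = 0.27 × e^(-0.062 × 55)
Step 3: [cyclopropane] = 0.27 × e^(-3.41)
Step 4: [cyclopropane] = 0.27 × 0.0330412 = 0.008921 M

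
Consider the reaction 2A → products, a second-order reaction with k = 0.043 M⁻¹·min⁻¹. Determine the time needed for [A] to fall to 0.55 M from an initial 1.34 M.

24.93 min

Step 1: For second-order: t = (1/[A] - 1/[A]₀)/k
Step 2: t = (1/0.55 - 1/1.34)/0.043
Step 3: t = (1.818 - 0.7463)/0.043
Step 4: t = 1.072/0.043 = 24.93 min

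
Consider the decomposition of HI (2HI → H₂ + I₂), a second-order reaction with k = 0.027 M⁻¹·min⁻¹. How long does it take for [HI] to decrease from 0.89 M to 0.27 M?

95.56 min

Step 1: For second-order: t = (1/[HI] - 1/[HI]₀)/k
Step 2: t = (1/0.27 - 1/0.89)/0.027
Step 3: t = (3.704 - 1.124)/0.027
Step 4: t = 2.58/0.027 = 95.56 min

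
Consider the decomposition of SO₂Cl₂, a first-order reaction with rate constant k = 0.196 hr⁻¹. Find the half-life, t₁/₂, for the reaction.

3.536 hr

Step 1: For a first-order reaction, t₁/₂ = ln(2)/k
Step 2: t₁/₂ = ln(2)/0.196
Step 3: t₁/₂ = 0.6931/0.196 = 3.536 hr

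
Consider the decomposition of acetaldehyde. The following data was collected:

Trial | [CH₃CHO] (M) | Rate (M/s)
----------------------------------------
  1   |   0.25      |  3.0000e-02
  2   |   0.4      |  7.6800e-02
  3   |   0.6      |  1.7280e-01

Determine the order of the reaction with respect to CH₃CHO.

second order (2)

Step 1: Compare trials to find order n where rate₂/rate₁ = ([CH₃CHO]₂/[CH₃CHO]₁)^n
Step 2: rate₂/rate₁ = 7.6800e-02/3.0000e-02 = 2.56
Step 3: [CH₃CHO]₂/[CH₃CHO]₁ = 0.4/0.25 = 1.6
Step 4: n = ln(2.56)/ln(1.6) = 2.00 ≈ 2
Step 5: The reaction is second order in CH₃CHO.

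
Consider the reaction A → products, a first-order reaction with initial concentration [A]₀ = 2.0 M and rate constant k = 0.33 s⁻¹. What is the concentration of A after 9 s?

0.1026 M

Step 1: For a first-order reaction: [A] = [A]₀ × e^(-kt)
Step 2: [A] = 2.0 × e^(-0.33 × 9)
Step 3: [A] = 2.0 × e^(-2.97)
Step 4: [A] = 2.0 × 0.0513033 = 0.1026 M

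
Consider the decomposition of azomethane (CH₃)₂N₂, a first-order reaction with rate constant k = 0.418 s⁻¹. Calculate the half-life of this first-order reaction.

1.658 s

Step 1: For a first-order reaction, t₁/₂ = ln(2)/k
Step 2: t₁/₂ = ln(2)/0.418
Step 3: t₁/₂ = 0.6931/0.418 = 1.658 s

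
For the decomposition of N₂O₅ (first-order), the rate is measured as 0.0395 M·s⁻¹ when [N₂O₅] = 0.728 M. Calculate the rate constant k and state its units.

0.05426 s⁻¹

Step 1: rate = k[N₂O₅]^1, so k = rate / [N₂O₅]^1.
Step 2: k = 0.0395 / (0.728)^1 = 0.0395 / 0.728.
Step 3: k = 0.05426 s⁻¹.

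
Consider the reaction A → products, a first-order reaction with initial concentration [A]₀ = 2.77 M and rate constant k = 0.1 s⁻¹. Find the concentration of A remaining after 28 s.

0.1684 M

Step 1: For a first-order reaction: [A] = [A]₀ × e^(-kt)
Step 2: [A] = 2.77 × e^(-0.1 × 28)
Step 3: [A] = 2.77 × e^(-2.8)
Step 4: [A] = 2.77 × 0.0608101 = 0.1684 M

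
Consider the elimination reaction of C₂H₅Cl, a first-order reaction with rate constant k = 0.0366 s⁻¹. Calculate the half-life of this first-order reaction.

18.94 s

Step 1: For a first-order reaction, t₁/₂ = ln(2)/k
Step 2: t₁/₂ = ln(2)/0.0366
Step 3: t₁/₂ = 0.6931/0.0366 = 18.94 s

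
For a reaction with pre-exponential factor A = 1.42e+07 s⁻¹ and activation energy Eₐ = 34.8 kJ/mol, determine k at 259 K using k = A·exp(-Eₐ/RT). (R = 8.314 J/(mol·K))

1.36e+00 s⁻¹

Step 1: Use the Arrhenius equation: k = A × exp(-Eₐ/RT)
Step 2: Convert Eₐ to J/mol: 34.8 kJ/mol = 34800 J/mol
Step 3: Calculate the exponent: -Eₐ/(RT) = -34800/(8.314 × 259) = -16.16105
Step 4: k = 1.42e+07 × exp(-16.16105)
Step 5: k = 1.42e+07 × 9.57955e-08 = 1.3603e+00 s⁻¹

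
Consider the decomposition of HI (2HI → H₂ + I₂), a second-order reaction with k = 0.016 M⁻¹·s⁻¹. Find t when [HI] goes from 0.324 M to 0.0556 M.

931.2 s

Step 1: For second-order: t = (1/[HI] - 1/[HI]₀)/k
Step 2: t = (1/0.0556 - 1/0.324)/0.016
Step 3: t = (17.99 - 3.086)/0.016
Step 4: t = 14.9/0.016 = 931.2 s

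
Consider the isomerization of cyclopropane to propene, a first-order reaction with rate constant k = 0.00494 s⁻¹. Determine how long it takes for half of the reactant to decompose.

140.3 s

Step 1: For a first-order reaction, t₁/₂ = ln(2)/k
Step 2: t₁/₂ = ln(2)/0.00494
Step 3: t₁/₂ = 0.6931/0.00494 = 140.3 s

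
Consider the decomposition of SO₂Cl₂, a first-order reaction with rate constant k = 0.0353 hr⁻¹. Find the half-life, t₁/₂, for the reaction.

19.64 hr

Step 1: For a first-order reaction, t₁/₂ = ln(2)/k
Step 2: t₁/₂ = ln(2)/0.0353
Step 3: t₁/₂ = 0.6931/0.0353 = 19.64 hr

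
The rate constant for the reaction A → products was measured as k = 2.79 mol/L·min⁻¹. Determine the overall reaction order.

zeroth order (0)

Step 1: The units of k for an nth-order reaction are (concentration)^(1-n)·(time)⁻¹.
Step 2: Here k has units mol/L·min⁻¹, so the concentration exponent is 1.
Step 3: 1 - n = 1 ⇒ n = 0. The reaction is zeroth order.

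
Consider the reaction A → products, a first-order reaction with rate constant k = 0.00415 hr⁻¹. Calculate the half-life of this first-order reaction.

167 hr

Step 1: For a first-order reaction, t₁/₂ = ln(2)/k
Step 2: t₁/₂ = ln(2)/0.00415
Step 3: t₁/₂ = 0.6931/0.00415 = 167 hr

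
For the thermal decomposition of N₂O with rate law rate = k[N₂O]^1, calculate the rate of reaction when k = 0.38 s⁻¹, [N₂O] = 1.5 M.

0.57 M/s

Step 1: Identify the rate law: rate = k[N₂O]^1
Step 2: Substitute values: rate = 0.38 × (1.5)^1
Step 3: Calculate: rate = 0.38 × 1.5 = 0.57 M/s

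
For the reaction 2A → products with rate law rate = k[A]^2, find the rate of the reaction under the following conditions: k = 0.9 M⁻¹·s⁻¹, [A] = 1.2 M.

1.296 M/s

Step 1: Identify the rate law: rate = k[A]^2
Step 2: Substitute values: rate = 0.9 × (1.2)^2
Step 3: Calculate: rate = 0.9 × 1.44 = 1.296 M/s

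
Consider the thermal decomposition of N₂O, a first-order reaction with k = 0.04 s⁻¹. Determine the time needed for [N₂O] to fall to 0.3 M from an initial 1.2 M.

34.66 s

Step 1: For first-order: t = ln([N₂O]₀/[N₂O])/k
Step 2: t = ln(1.2/0.3)/0.04
Step 3: t = ln(4)/0.04
Step 4: t = 1.386/0.04 = 34.66 s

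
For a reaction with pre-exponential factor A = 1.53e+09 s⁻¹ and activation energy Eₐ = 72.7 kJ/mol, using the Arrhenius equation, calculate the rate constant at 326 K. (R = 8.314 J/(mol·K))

3.43e-03 s⁻¹

Step 1: Use the Arrhenius equation: k = A × exp(-Eₐ/RT)
Step 2: Convert Eₐ to J/mol: 72.7 kJ/mol = 72700 J/mol
Step 3: Calculate the exponent: -Eₐ/(RT) = -72700/(8.314 × 326) = -26.82297
Step 4: k = 1.53e+09 × exp(-26.82297)
Step 5: k = 1.53e+09 × 2.24353e-12 = 3.4326e-03 s⁻¹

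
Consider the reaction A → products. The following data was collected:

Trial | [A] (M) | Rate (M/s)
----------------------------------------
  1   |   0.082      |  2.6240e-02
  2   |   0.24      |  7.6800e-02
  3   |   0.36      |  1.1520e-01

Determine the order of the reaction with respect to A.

first order (1)

Step 1: Compare trials to find order n where rate₂/rate₁ = ([A]₂/[A]₁)^n
Step 2: rate₂/rate₁ = 7.6800e-02/2.6240e-02 = 2.927
Step 3: [A]₂/[A]₁ = 0.24/0.082 = 2.927
Step 4: n = ln(2.927)/ln(2.927) = 1.00 ≈ 1
Step 5: The reaction is first order in A.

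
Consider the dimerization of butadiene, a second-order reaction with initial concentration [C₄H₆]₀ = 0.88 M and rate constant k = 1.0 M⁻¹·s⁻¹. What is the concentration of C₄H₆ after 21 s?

0.04517 M

Step 1: For a second-order reaction: 1/[C₄H₆] = 1/[C₄H₆]₀ + kt
Step 2: 1/[C₄H₆] = 1/0.88 + 1.0 × 21
Step 3: 1/[C₄H₆] = 1.136 + 21 = 22.14
Step 4: [C₄H₆] = 1/22.14 = 0.04517 M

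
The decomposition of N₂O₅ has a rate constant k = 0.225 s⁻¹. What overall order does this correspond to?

first order (1)

Step 1: The units of k for an nth-order reaction are (concentration)^(1-n)·(time)⁻¹.
Step 2: Here k has units s⁻¹, so the concentration exponent is 0.
Step 3: 1 - n = 0 ⇒ n = 1. The reaction is first order.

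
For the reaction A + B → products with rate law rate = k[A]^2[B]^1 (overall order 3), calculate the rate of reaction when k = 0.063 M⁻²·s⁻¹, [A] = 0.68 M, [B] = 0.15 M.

0.00437 M/s

Step 1: The rate law is rate = k[A]^2[B]^1, overall order = 2+1 = 3
Step 2: Substitute values: rate = 0.063 × (0.68)^2 × (0.15)^1
Step 3: rate = 0.063 × 0.4624 × 0.15 = 0.00436968 M/s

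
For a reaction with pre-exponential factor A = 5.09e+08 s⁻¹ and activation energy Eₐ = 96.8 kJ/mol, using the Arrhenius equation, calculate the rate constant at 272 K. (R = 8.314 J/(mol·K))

1.31e-10 s⁻¹

Step 1: Use the Arrhenius equation: k = A × exp(-Eₐ/RT)
Step 2: Convert Eₐ to J/mol: 96.8 kJ/mol = 96800 J/mol
Step 3: Calculate the exponent: -Eₐ/(RT) = -96800/(8.314 × 272) = -42.80519
Step 4: k = 5.09e+08 × exp(-42.80519)
Step 5: k = 5.09e+08 × 2.57005e-19 = 1.3082e-10 s⁻¹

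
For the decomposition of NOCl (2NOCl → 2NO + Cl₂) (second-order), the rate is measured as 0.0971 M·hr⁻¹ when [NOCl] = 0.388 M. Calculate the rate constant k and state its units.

0.645 M⁻¹·hr⁻¹

Step 1: rate = k[NOCl]^2, so k = rate / [NOCl]^2.
Step 2: k = 0.0971 / (0.388)^2 = 0.0971 / 0.1505.
Step 3: k = 0.645 M⁻¹·hr⁻¹.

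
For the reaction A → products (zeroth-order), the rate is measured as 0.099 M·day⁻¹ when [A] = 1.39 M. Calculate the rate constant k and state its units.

0.099 M·day⁻¹

Step 1: For a zeroth-order reaction, rate = k (independent of concentration).
Step 2: k = rate = 0.099 M·day⁻¹.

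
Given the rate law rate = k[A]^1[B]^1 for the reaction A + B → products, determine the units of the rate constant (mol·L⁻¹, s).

(mol·L⁻¹)⁻¹·s⁻¹

Step 1: Overall order = 1 + 1 = 2.
Step 2: rate has units mol·L⁻¹·s⁻¹; [A]^1[B]^1 has units (mol·L⁻¹)^2.
Step 3: k = rate/([A]^1[B]^1), so units of k = (mol·L⁻¹)^(1-2)·s⁻¹ = (mol·L⁻¹)⁻¹·s⁻¹.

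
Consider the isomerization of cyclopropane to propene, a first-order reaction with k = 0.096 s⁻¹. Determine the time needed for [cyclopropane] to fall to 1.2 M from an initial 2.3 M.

6.777 s

Step 1: For first-order: t = ln([cyclopropane]₀/[cyclopropane])/k
Step 2: t = ln(2.3/1.2)/0.096
Step 3: t = ln(1.917)/0.096
Step 4: t = 0.6506/0.096 = 6.777 s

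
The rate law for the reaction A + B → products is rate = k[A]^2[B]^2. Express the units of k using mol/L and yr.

(mol/L)⁻³·yr⁻¹

Step 1: Overall order = 2 + 2 = 4.
Step 2: rate has units mol/L·yr⁻¹; [A]^2[B]^2 has units (mol/L)^4.
Step 3: k = rate/([A]^2[B]^2), so units of k = (mol/L)^(1-4)·yr⁻¹ = (mol/L)⁻³·yr⁻¹.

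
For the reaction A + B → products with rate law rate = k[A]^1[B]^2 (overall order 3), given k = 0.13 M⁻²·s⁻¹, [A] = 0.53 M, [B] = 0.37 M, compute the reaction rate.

0.009432 M/s

Step 1: The rate law is rate = k[A]^1[B]^2, overall order = 1+2 = 3
Step 2: Substitute values: rate = 0.13 × (0.53)^1 × (0.37)^2
Step 3: rate = 0.13 × 0.53 × 0.1369 = 0.00943241 M/s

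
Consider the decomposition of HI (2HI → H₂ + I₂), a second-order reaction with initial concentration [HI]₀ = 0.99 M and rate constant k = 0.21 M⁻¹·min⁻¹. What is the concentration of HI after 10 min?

0.3215 M

Step 1: For a second-order reaction: 1/[HI] = 1/[HI]₀ + kt
Step 2: 1/[HI] = 1/0.99 + 0.21 × 10
Step 3: 1/[HI] = 1.01 + 2.1 = 3.11
Step 4: [HI] = 1/3.11 = 0.3215 M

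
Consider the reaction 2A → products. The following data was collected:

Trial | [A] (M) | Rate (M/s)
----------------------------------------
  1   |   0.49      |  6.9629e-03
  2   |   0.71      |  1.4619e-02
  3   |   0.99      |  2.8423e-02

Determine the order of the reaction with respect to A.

second order (2)

Step 1: Compare trials to find order n where rate₂/rate₁ = ([A]₂/[A]₁)^n
Step 2: rate₂/rate₁ = 1.4619e-02/6.9629e-03 = 2.1
Step 3: [A]₂/[A]₁ = 0.71/0.49 = 1.449
Step 4: n = ln(2.1)/ln(1.449) = 2.00 ≈ 2
Step 5: The reaction is second order in A.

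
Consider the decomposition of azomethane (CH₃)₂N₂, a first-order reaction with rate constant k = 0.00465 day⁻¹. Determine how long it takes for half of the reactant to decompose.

149.1 day

Step 1: For a first-order reaction, t₁/₂ = ln(2)/k
Step 2: t₁/₂ = ln(2)/0.00465
Step 3: t₁/₂ = 0.6931/0.00465 = 149.1 day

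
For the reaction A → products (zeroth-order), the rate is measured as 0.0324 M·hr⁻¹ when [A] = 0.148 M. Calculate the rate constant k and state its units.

0.0324 M·hr⁻¹

Step 1: For a zeroth-order reaction, rate = k (independent of concentration).
Step 2: k = rate = 0.0324 M·hr⁻¹.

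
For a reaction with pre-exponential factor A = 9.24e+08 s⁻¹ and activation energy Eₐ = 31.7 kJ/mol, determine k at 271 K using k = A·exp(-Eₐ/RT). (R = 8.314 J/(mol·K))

7.17e+02 s⁻¹

Step 1: Use the Arrhenius equation: k = A × exp(-Eₐ/RT)
Step 2: Convert Eₐ to J/mol: 31.7 kJ/mol = 31700 J/mol
Step 3: Calculate the exponent: -Eₐ/(RT) = -31700/(8.314 × 271) = -14.06954
Step 4: k = 9.24e+08 × exp(-14.06954)
Step 5: k = 9.24e+08 × 7.75669e-07 = 7.1672e+02 s⁻¹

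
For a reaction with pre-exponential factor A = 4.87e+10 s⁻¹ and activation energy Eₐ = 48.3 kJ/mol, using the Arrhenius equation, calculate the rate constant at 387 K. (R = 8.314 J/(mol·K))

1.47e+04 s⁻¹

Step 1: Use the Arrhenius equation: k = A × exp(-Eₐ/RT)
Step 2: Convert Eₐ to J/mol: 48.3 kJ/mol = 48300 J/mol
Step 3: Calculate the exponent: -Eₐ/(RT) = -48300/(8.314 × 387) = -15.01157
Step 4: k = 4.87e+10 × exp(-15.01157)
Step 5: k = 4.87e+10 × 3.02383e-07 = 1.4726e+04 s⁻¹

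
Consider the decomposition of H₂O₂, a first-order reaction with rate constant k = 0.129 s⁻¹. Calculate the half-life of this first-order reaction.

5.373 s

Step 1: For a first-order reaction, t₁/₂ = ln(2)/k
Step 2: t₁/₂ = ln(2)/0.129
Step 3: t₁/₂ = 0.6931/0.129 = 5.373 s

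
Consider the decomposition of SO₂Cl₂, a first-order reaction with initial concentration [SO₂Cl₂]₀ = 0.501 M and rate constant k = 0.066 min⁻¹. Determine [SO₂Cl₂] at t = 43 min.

0.02933 M

Step 1: For a first-order reaction: [SO₂Cl₂] = [SO₂Cl₂]₀ × e^(-kt)
Step 2: [SO₂Cl₂] = 0.501 × e^(-0.066 × 43)
Step 3: [SO₂Cl₂] = 0.501 × e^(-2.838)
Step 4: [SO₂Cl₂] = 0.501 × 0.0585426 = 0.02933 M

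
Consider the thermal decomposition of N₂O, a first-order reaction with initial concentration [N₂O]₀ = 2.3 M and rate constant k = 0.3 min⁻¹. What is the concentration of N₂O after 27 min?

0.0006981 M

Step 1: For a first-order reaction: [N₂O] = [N₂O]₀ × e^(-kt)
Step 2: [N₂O] = 2.3 × e^(-0.3 × 27)
Step 3: [N₂O] = 2.3 × e^(-8.1)
Step 4: [N₂O] = 2.3 × 0.000303539 = 0.0006981 M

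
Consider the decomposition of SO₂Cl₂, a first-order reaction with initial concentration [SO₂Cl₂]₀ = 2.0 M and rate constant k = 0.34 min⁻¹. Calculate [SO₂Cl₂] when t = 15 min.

0.01219 M

Step 1: For a first-order reaction: [SO₂Cl₂] = [SO₂Cl₂]₀ × e^(-kt)
Step 2: [SO₂Cl₂] = 2.0 × e^(-0.34 × 15)
Step 3: [SO₂Cl₂] = 2.0 × e^(-5.1)
Step 4: [SO₂Cl₂] = 2.0 × 0.00609675 = 0.01219 M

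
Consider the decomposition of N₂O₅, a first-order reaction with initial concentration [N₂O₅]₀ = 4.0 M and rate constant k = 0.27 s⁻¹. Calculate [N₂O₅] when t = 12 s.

0.1567 M

Step 1: For a first-order reaction: [N₂O₅] = [N₂O₅]₀ × e^(-kt)
Step 2: [N₂O₅] = 4.0 × e^(-0.27 × 12)
Step 3: [N₂O₅] = 4.0 × e^(-3.24)
Step 4: [N₂O₅] = 4.0 × 0.0391639 = 0.1567 M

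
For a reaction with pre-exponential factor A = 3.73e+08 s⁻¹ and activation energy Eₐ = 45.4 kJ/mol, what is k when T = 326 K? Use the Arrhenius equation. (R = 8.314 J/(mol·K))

1.98e+01 s⁻¹

Step 1: Use the Arrhenius equation: k = A × exp(-Eₐ/RT)
Step 2: Convert Eₐ to J/mol: 45.4 kJ/mol = 45400 J/mol
Step 3: Calculate the exponent: -Eₐ/(RT) = -45400/(8.314 × 326) = -16.75052
Step 4: k = 3.73e+08 × exp(-16.75052)
Step 5: k = 3.73e+08 × 5.31302e-08 = 1.9818e+01 s⁻¹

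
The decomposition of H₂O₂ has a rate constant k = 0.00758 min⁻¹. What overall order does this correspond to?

first order (1)

Step 1: The units of k for an nth-order reaction are (concentration)^(1-n)·(time)⁻¹.
Step 2: Here k has units min⁻¹, so the concentration exponent is 0.
Step 3: 1 - n = 0 ⇒ n = 1. The reaction is first order.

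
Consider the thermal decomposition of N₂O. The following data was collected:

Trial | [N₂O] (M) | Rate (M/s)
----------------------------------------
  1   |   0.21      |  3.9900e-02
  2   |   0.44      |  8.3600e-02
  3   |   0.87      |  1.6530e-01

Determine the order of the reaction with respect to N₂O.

first order (1)

Step 1: Compare trials to find order n where rate₂/rate₁ = ([N₂O]₂/[N₂O]₁)^n
Step 2: rate₂/rate₁ = 8.3600e-02/3.9900e-02 = 2.095
Step 3: [N₂O]₂/[N₂O]₁ = 0.44/0.21 = 2.095
Step 4: n = ln(2.095)/ln(2.095) = 1.00 ≈ 1
Step 5: The reaction is first order in N₂O.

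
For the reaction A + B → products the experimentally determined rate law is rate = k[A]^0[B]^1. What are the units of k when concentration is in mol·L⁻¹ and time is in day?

day⁻¹

Step 1: Overall order = 0 + 1 = 1.
Step 2: rate has units mol·L⁻¹·day⁻¹; [A]^0[B]^1 has units (mol·L⁻¹)^1.
Step 3: k = rate/([A]^0[B]^1), so units of k = (mol·L⁻¹)^(1-1)·day⁻¹ = day⁻¹.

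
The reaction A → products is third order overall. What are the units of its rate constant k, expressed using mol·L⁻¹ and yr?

(mol·L⁻¹)⁻²·yr⁻¹

Step 1: For overall order n, rate = k × (concentration)^n.
Step 2: Rate has units mol·L⁻¹·yr⁻¹; concentration term has units (mol·L⁻¹)^3.
Step 3: k = rate / (concentration)^n, so units of k = (mol·L⁻¹)^(1-3)·yr⁻¹ = (mol·L⁻¹)⁻²·yr⁻¹.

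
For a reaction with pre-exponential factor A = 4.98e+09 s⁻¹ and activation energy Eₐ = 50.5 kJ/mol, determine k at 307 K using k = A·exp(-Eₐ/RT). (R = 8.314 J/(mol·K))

1.27e+01 s⁻¹

Step 1: Use the Arrhenius equation: k = A × exp(-Eₐ/RT)
Step 2: Convert Eₐ to J/mol: 50.5 kJ/mol = 50500 J/mol
Step 3: Calculate the exponent: -Eₐ/(RT) = -50500/(8.314 × 307) = -19.78532
Step 4: k = 4.98e+09 × exp(-19.78532)
Step 5: k = 4.98e+09 × 2.55473e-09 = 1.2723e+01 s⁻¹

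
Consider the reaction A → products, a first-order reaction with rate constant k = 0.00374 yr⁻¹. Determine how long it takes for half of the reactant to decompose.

185.3 yr

Step 1: For a first-order reaction, t₁/₂ = ln(2)/k
Step 2: t₁/₂ = ln(2)/0.00374
Step 3: t₁/₂ = 0.6931/0.00374 = 185.3 yr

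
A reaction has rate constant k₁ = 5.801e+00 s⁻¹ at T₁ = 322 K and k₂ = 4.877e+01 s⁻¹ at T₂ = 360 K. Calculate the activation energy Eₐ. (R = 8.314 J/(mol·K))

54.0 kJ/mol

Step 1: Use the two-temperature Arrhenius form: ln(k₂/k₁) = -Eₐ/R × (1/T₂ - 1/T₁)
Step 2: ln(k₂/k₁) = ln(4.877e+01/5.801e+00) = ln(8.40717) = 2.12909
Step 3: 1/T₂ - 1/T₁ = 1/360 - 1/322 = -3.278123e-04 K⁻¹
Step 4: Eₐ = -R × ln(k₂/k₁) / (1/T₂ - 1/T₁) = -8.314 × 2.12909 / -3.278123e-04
Step 5: Eₐ = 5.3998e+04 J/mol = 54.0 kJ/mol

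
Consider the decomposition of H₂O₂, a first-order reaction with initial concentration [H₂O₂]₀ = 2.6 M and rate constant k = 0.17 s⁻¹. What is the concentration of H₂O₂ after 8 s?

0.6673 M

Step 1: For a first-order reaction: [H₂O₂] = [H₂O₂]₀ × e^(-kt)
Step 2: [H₂O₂] = 2.6 × e^(-0.17 × 8)
Step 3: [H₂O₂] = 2.6 × e^(-1.36)
Step 4: [H₂O₂] = 2.6 × 0.256661 = 0.6673 M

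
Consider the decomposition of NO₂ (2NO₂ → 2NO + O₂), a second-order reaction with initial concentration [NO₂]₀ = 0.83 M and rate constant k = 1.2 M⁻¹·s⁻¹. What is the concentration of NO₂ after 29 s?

0.02777 M

Step 1: For a second-order reaction: 1/[NO₂] = 1/[NO₂]₀ + kt
Step 2: 1/[NO₂] = 1/0.83 + 1.2 × 29
Step 3: 1/[NO₂] = 1.205 + 34.8 = 36
Step 4: [NO₂] = 1/36 = 0.02777 M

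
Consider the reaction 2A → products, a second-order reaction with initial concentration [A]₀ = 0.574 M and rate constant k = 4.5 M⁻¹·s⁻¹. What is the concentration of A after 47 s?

0.00469 M

Step 1: For a second-order reaction: 1/[A] = 1/[A]₀ + kt
Step 2: 1/[A] = 1/0.574 + 4.5 × 47
Step 3: 1/[A] = 1.742 + 211.5 = 213.2
Step 4: [A] = 1/213.2 = 0.00469 M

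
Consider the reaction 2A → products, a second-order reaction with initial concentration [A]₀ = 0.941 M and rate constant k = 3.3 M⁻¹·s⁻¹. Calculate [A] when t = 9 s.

0.03251 M

Step 1: For a second-order reaction: 1/[A] = 1/[A]₀ + kt
Step 2: 1/[A] = 1/0.941 + 3.3 × 9
Step 3: 1/[A] = 1.063 + 29.7 = 30.76
Step 4: [A] = 1/30.76 = 0.03251 M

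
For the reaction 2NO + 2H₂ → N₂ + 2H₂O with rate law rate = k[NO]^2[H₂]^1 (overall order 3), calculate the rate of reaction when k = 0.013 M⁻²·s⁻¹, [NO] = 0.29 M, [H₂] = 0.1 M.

0.0001093 M/s

Step 1: The rate law is rate = k[NO]^2[H₂]^1, overall order = 2+1 = 3
Step 2: Substitute values: rate = 0.013 × (0.29)^2 × (0.1)^1
Step 3: rate = 0.013 × 0.0841 × 0.1 = 0.00010933 M/s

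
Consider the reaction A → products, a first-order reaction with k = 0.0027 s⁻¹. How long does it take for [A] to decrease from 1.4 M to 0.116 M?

922.5 s

Step 1: For first-order: t = ln([A]₀/[A])/k
Step 2: t = ln(1.4/0.116)/0.0027
Step 3: t = ln(12.07)/0.0027
Step 4: t = 2.491/0.0027 = 922.5 s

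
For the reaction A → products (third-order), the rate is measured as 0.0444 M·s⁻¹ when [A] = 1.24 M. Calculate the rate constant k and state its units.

0.02329 M⁻²·s⁻¹

Step 1: rate = k[A]^3, so k = rate / [A]^3.
Step 2: k = 0.0444 / (1.24)^3 = 0.0444 / 1.907.
Step 3: k = 0.02329 M⁻²·s⁻¹.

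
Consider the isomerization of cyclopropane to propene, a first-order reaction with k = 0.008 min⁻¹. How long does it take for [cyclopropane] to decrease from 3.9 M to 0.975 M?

173.3 min

Step 1: For first-order: t = ln([cyclopropane]₀/[cyclopropane])/k
Step 2: t = ln(3.9/0.975)/0.008
Step 3: t = ln(4)/0.008
Step 4: t = 1.386/0.008 = 173.3 min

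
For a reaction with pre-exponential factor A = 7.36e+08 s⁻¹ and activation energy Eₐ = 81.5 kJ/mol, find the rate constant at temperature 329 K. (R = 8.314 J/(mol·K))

8.45e-05 s⁻¹

Step 1: Use the Arrhenius equation: k = A × exp(-Eₐ/RT)
Step 2: Convert Eₐ to J/mol: 81.5 kJ/mol = 81500 J/mol
Step 3: Calculate the exponent: -Eₐ/(RT) = -81500/(8.314 × 329) = -29.79557
Step 4: k = 7.36e+08 × exp(-29.79557)
Step 5: k = 7.36e+08 × 1.14802e-13 = 8.4494e-05 s⁻¹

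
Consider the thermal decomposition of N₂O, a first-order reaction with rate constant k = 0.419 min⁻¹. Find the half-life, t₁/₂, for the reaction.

1.654 min

Step 1: For a first-order reaction, t₁/₂ = ln(2)/k
Step 2: t₁/₂ = ln(2)/0.419
Step 3: t₁/₂ = 0.6931/0.419 = 1.654 min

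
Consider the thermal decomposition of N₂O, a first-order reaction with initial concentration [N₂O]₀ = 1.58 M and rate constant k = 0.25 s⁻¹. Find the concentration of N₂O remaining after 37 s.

0.0001519 M

Step 1: For a first-order reaction: [N₂O] = [N₂O]₀ × e^(-kt)
Step 2: [N₂O] = 1.58 × e^(-0.25 × 37)
Step 3: [N₂O] = 1.58 × e^(-9.25)
Step 4: [N₂O] = 1.58 × 9.61117e-05 = 0.0001519 M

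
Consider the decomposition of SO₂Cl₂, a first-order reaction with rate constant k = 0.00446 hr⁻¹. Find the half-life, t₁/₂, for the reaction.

155.4 hr

Step 1: For a first-order reaction, t₁/₂ = ln(2)/k
Step 2: t₁/₂ = ln(2)/0.00446
Step 3: t₁/₂ = 0.6931/0.00446 = 155.4 hr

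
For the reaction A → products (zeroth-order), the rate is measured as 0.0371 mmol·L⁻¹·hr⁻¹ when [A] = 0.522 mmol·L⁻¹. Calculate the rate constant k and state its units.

0.0371 mmol·L⁻¹·hr⁻¹

Step 1: For a zeroth-order reaction, rate = k (independent of concentration).
Step 2: k = rate = 0.0371 mmol·L⁻¹·hr⁻¹.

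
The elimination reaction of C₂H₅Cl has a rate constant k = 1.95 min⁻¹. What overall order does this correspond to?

first order (1)

Step 1: The units of k for an nth-order reaction are (concentration)^(1-n)·(time)⁻¹.
Step 2: Here k has units min⁻¹, so the concentration exponent is 0.
Step 3: 1 - n = 0 ⇒ n = 1. The reaction is first order.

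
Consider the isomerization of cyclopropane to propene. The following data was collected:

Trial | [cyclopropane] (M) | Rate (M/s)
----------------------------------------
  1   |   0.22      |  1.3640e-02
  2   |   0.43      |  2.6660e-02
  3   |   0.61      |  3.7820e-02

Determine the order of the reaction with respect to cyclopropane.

first order (1)

Step 1: Compare trials to find order n where rate₂/rate₁ = ([cyclopropane]₂/[cyclopropane]₁)^n
Step 2: rate₂/rate₁ = 2.6660e-02/1.3640e-02 = 1.955
Step 3: [cyclopropane]₂/[cyclopropane]₁ = 0.43/0.22 = 1.955
Step 4: n = ln(1.955)/ln(1.955) = 1.00 ≈ 1
Step 5: The reaction is first order in cyclopropane.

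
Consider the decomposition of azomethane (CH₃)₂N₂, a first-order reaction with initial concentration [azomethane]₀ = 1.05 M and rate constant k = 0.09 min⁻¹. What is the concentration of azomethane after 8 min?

0.5111 M

Step 1: For a first-order reaction: [azomethane] = [azomethane]₀ × e^(-kt)
Step 2: [azomethane] = 1.05 × e^(-0.09 × 8)
Step 3: [azomethane] = 1.05 × e^(-0.72)
Step 4: [azomethane] = 1.05 × 0.486752 = 0.5111 M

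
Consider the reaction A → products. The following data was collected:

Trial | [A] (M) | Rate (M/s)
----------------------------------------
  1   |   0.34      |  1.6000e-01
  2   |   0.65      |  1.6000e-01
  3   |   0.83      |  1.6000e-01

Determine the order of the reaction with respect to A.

zeroth order (0)

Step 1: Compare trials - when concentration changes, rate stays constant.
Step 2: rate₂/rate₁ = 1.6000e-01/1.6000e-01 = 1
Step 3: [A]₂/[A]₁ = 0.65/0.34 = 1.912
Step 4: Since rate ratio ≈ (conc ratio)^0, the reaction is zeroth order.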